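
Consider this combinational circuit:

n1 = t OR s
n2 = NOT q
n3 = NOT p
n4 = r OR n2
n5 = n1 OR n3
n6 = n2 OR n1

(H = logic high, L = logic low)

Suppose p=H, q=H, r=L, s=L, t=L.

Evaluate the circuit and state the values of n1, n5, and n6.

n1 = L, n5 = L, n6 = L

n1 = t OR s = L OR L = L
n2 = NOT q = NOT H = L
n3 = NOT p = NOT H = L
n5 = n1 OR n3 = L OR L = L
n6 = n2 OR n1 = L OR L = L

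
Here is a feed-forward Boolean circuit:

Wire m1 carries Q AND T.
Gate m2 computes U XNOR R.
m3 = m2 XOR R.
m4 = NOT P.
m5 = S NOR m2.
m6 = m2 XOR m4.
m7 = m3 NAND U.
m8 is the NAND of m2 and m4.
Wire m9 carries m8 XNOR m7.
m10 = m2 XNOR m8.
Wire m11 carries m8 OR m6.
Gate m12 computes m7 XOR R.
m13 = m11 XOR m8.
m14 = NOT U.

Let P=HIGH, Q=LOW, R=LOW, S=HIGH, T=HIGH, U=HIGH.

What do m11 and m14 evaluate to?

m2 = U XNOR R = HIGH XNOR LOW = LOW
m4 = NOT P = NOT HIGH = LOW
m6 = m2 XOR m4 = LOW XOR LOW = LOW
m8 = m2 NAND m4 = LOW NAND LOW = HIGH
m11 = m8 OR m6 = HIGH OR LOW = HIGH
m14 = NOT U = NOT HIGH = LOW

m11 = HIGH, m14 = LOW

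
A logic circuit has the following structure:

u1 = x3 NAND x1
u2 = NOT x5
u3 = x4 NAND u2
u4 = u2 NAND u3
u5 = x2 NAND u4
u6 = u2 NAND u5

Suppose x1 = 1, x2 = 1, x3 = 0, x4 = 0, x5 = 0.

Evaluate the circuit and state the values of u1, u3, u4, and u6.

u1 = 1  u3 = 1  u4 = 0  u6 = 0

u1 = x3 NAND x1 = 0 NAND 1 = 1
u2 = NOT x5 = NOT 0 = 1
u3 = x4 NAND u2 = 0 NAND 1 = 1
u4 = u2 NAND u3 = 1 NAND 1 = 0
u5 = x2 NAND u4 = 1 NAND 0 = 1
u6 = u2 NAND u5 = 1 NAND 1 = 0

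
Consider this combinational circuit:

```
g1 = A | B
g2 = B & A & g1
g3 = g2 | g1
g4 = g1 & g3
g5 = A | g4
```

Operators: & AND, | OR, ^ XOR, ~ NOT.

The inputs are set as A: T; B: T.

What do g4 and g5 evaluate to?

g4 = T, g5 = T

g1 = A OR B = T OR T = T
g2 = B AND A AND g1 = T AND T AND T = T
g3 = g2 OR g1 = T OR T = T
g4 = g1 AND g3 = T AND T = T
g5 = A OR g4 = T OR T = T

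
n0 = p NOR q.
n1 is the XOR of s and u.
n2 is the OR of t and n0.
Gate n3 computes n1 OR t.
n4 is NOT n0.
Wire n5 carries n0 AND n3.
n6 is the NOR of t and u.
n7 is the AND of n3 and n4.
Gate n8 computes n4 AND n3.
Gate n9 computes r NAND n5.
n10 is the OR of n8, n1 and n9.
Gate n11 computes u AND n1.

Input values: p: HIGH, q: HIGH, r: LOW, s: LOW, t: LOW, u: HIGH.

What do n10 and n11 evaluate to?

n0 = p NOR q = HIGH NOR HIGH = LOW
n1 = s XOR u = LOW XOR HIGH = HIGH
n3 = n1 OR t = HIGH OR LOW = HIGH
n4 = NOT n0 = NOT LOW = HIGH
n5 = n0 AND n3 = LOW AND HIGH = LOW
n8 = n4 AND n3 = HIGH AND HIGH = HIGH
n9 = r NAND n5 = LOW NAND LOW = HIGH
n10 = n8 OR n1 OR n9 = HIGH OR HIGH OR HIGH = HIGH
n11 = u AND n1 = HIGH AND HIGH = HIGH

n10 = HIGH; n11 = HIGH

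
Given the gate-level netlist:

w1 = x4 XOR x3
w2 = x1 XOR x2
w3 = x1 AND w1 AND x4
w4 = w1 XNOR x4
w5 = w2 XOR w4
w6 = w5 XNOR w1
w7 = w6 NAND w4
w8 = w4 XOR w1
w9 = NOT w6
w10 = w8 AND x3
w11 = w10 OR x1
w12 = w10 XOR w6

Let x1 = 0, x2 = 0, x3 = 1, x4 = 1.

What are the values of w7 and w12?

w7 = 1  w12 = 1

w1 = x4 XOR x3 = 1 XOR 1 = 0
w2 = x1 XOR x2 = 0 XOR 0 = 0
w4 = w1 XNOR x4 = 0 XNOR 1 = 0
w5 = w2 XOR w4 = 0 XOR 0 = 0
w6 = w5 XNOR w1 = 0 XNOR 0 = 1
w7 = w6 NAND w4 = 1 NAND 0 = 1
w8 = w4 XOR w1 = 0 XOR 0 = 0
w10 = w8 AND x3 = 0 AND 1 = 0
w12 = w10 XOR w6 = 0 XOR 1 = 1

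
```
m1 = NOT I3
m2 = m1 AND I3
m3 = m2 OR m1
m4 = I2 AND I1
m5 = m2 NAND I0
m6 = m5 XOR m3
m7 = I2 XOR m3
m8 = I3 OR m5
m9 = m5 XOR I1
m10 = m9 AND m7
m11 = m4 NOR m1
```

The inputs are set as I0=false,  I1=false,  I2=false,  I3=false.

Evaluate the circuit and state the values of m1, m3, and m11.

m1 = NOT I3 = NOT false = true
m2 = m1 AND I3 = true AND false = false
m3 = m2 OR m1 = false OR true = true
m4 = I2 AND I1 = false AND false = false
m11 = m4 NOR m1 = false NOR true = false

m1 = true, m3 = true, m11 = false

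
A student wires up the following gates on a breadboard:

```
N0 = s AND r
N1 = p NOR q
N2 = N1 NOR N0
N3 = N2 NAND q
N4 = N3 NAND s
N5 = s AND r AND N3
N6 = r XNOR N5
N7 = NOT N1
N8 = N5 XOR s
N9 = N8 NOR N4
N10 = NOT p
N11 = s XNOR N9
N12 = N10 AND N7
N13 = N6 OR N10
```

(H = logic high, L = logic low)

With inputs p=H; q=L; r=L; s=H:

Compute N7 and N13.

N7 = H, N13 = H

N0 = s AND r = H AND L = L
N1 = p NOR q = H NOR L = L
N2 = N1 NOR N0 = L NOR L = H
N3 = N2 NAND q = H NAND L = H
N5 = s AND r AND N3 = H AND L AND H = L
N6 = r XNOR N5 = L XNOR L = H
N7 = NOT N1 = NOT L = H
N10 = NOT p = NOT H = L
N13 = N6 OR N10 = H OR L = H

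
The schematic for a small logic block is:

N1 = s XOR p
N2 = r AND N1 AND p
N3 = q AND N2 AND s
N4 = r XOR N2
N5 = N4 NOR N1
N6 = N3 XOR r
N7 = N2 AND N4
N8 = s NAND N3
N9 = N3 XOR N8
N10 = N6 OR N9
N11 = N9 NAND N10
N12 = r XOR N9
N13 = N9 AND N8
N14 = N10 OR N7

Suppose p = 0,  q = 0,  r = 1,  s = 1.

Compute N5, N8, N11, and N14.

N5 = 0, N8 = 1, N11 = 0, N14 = 1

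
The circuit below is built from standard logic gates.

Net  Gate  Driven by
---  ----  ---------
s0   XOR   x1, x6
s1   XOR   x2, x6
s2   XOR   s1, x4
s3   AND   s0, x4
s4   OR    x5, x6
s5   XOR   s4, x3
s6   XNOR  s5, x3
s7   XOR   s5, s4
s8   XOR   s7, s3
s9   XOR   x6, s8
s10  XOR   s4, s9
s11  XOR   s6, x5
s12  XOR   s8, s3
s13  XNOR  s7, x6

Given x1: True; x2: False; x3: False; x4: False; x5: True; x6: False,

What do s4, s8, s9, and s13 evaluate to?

s4 = True  s8 = False  s9 = False  s13 = True

s0 = x1 XOR x6 = True XOR False = True
s3 = s0 AND x4 = True AND False = False
s4 = x5 OR x6 = True OR False = True
s5 = s4 XOR x3 = True XOR False = True
s7 = s5 XOR s4 = True XOR True = False
s8 = s7 XOR s3 = False XOR False = False
s9 = x6 XOR s8 = False XOR False = False
s13 = s7 XNOR x6 = False XNOR False = True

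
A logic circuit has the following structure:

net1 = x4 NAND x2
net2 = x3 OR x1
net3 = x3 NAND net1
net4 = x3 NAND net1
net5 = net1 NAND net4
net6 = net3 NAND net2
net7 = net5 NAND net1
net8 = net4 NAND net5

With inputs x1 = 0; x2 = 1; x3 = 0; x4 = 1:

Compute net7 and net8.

net1 = x4 NAND x2 = 1 NAND 1 = 0
net4 = x3 NAND net1 = 0 NAND 0 = 1
net5 = net1 NAND net4 = 0 NAND 1 = 1
net7 = net5 NAND net1 = 1 NAND 0 = 1
net8 = net4 NAND net5 = 1 NAND 1 = 0

net7 = 1, net8 = 0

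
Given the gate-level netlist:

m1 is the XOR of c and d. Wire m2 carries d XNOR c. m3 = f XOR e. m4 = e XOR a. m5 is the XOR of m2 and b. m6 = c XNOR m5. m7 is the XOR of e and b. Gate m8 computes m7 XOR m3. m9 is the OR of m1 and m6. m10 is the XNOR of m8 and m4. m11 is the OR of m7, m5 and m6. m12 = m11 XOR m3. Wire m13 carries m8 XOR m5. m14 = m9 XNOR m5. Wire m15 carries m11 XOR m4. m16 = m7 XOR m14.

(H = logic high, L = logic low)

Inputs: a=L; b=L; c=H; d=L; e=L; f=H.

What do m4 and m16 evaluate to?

m4 = L, m16 = L

m1 = c XOR d = H XOR L = H
m2 = d XNOR c = L XNOR H = L
m4 = e XOR a = L XOR L = L
m5 = m2 XOR b = L XOR L = L
m6 = c XNOR m5 = H XNOR L = L
m7 = e XOR b = L XOR L = L
m9 = m1 OR m6 = H OR L = H
m14 = m9 XNOR m5 = H XNOR L = L
m16 = m7 XOR m14 = L XOR L = L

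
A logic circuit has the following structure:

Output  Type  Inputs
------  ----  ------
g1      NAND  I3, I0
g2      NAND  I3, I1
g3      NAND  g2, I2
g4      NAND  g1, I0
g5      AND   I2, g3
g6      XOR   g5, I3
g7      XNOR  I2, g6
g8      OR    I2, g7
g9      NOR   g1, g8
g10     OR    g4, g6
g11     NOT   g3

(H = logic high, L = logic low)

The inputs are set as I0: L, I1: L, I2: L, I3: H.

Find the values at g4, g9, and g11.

g1 = I3 NAND I0 = H NAND L = H
g2 = I3 NAND I1 = H NAND L = H
g3 = g2 NAND I2 = H NAND L = H
g4 = g1 NAND I0 = H NAND L = H
g5 = I2 AND g3 = L AND H = L
g6 = g5 XOR I3 = L XOR H = H
g7 = I2 XNOR g6 = L XNOR H = L
g8 = I2 OR g7 = L OR L = L
g9 = g1 NOR g8 = H NOR L = L
g11 = NOT g3 = NOT H = L

g4 = H, g9 = L, g11 = L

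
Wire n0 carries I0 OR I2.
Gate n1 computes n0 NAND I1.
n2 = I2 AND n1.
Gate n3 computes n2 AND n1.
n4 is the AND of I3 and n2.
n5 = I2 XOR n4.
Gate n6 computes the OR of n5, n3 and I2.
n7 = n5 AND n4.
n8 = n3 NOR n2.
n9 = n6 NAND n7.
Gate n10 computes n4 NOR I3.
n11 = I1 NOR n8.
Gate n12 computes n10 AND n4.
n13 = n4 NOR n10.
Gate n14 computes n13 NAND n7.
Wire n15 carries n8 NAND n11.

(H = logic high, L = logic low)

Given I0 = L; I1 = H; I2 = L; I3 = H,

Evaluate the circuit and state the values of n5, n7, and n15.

n0 = I0 OR I2 = L OR L = L
n1 = n0 NAND I1 = L NAND H = H
n2 = I2 AND n1 = L AND H = L
n3 = n2 AND n1 = L AND H = L
n4 = I3 AND n2 = H AND L = L
n5 = I2 XOR n4 = L XOR L = L
n7 = n5 AND n4 = L AND L = L
n8 = n3 NOR n2 = L NOR L = H
n11 = I1 NOR n8 = H NOR H = L
n15 = n8 NAND n11 = H NAND L = H

n5 = L; n7 = L; n15 = H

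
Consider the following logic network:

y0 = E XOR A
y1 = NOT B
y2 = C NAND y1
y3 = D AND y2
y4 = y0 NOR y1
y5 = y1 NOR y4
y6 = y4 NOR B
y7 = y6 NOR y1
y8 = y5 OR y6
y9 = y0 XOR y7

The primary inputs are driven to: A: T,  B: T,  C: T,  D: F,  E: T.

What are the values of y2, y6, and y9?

y2 = T, y6 = F, y9 = T

y0 = E XOR A = T XOR T = F
y1 = NOT B = NOT T = F
y2 = C NAND y1 = T NAND F = T
y4 = y0 NOR y1 = F NOR F = T
y6 = y4 NOR B = T NOR T = F
y7 = y6 NOR y1 = F NOR F = T
y9 = y0 XOR y7 = F XOR T = T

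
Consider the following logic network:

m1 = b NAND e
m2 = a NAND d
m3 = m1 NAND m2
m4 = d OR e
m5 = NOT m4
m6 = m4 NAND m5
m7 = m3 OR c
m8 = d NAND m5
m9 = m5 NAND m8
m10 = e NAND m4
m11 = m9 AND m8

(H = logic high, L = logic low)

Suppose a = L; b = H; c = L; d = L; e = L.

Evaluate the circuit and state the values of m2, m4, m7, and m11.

m2 = H; m4 = L; m7 = L; m11 = L

m1 = b NAND e = H NAND L = H
m2 = a NAND d = L NAND L = H
m3 = m1 NAND m2 = H NAND H = L
m4 = d OR e = L OR L = L
m5 = NOT m4 = NOT L = H
m7 = m3 OR c = L OR L = L
m8 = d NAND m5 = L NAND H = H
m9 = m5 NAND m8 = H NAND H = L
m11 = m9 AND m8 = L AND H = L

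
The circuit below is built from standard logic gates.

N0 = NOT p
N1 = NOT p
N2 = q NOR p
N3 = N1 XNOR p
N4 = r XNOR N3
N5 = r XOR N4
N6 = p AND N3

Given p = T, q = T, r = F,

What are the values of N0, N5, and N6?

N0 = F; N5 = T; N6 = F

N0 = NOT p = NOT T = F
N1 = NOT p = NOT T = F
N3 = N1 XNOR p = F XNOR T = F
N4 = r XNOR N3 = F XNOR F = T
N5 = r XOR N4 = F XOR T = T
N6 = p AND N3 = T AND F = F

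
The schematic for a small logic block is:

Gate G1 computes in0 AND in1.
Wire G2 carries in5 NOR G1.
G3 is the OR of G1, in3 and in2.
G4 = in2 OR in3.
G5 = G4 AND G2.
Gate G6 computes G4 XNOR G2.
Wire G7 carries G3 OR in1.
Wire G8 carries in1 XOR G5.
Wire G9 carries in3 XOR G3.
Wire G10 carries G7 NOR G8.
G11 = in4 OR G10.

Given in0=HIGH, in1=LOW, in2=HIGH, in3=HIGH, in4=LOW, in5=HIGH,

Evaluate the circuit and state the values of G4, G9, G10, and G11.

G4 = HIGH; G9 = LOW; G10 = LOW; G11 = LOW

G1 = in0 AND in1 = HIGH AND LOW = LOW
G2 = in5 NOR G1 = HIGH NOR LOW = LOW
G3 = G1 OR in3 OR in2 = LOW OR HIGH OR HIGH = HIGH
G4 = in2 OR in3 = HIGH OR HIGH = HIGH
G5 = G4 AND G2 = HIGH AND LOW = LOW
G7 = G3 OR in1 = HIGH OR LOW = HIGH
G8 = in1 XOR G5 = LOW XOR LOW = LOW
G9 = in3 XOR G3 = HIGH XOR HIGH = LOW
G10 = G7 NOR G8 = HIGH NOR LOW = LOW
G11 = in4 OR G10 = LOW OR LOW = LOW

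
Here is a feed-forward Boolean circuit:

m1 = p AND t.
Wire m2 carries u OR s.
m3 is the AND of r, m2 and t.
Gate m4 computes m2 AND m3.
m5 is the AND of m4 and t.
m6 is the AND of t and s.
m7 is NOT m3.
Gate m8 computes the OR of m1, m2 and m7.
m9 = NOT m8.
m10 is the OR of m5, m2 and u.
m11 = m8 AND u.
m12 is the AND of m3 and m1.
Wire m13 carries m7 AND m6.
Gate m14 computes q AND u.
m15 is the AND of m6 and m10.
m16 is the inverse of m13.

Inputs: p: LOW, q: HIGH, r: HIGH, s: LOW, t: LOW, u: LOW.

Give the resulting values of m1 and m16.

m1 = LOW; m16 = HIGH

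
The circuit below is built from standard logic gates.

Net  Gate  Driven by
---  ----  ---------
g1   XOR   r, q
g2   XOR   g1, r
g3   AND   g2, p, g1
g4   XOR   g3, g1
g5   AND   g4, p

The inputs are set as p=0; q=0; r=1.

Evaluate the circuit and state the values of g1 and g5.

g1 = 1, g5 = 0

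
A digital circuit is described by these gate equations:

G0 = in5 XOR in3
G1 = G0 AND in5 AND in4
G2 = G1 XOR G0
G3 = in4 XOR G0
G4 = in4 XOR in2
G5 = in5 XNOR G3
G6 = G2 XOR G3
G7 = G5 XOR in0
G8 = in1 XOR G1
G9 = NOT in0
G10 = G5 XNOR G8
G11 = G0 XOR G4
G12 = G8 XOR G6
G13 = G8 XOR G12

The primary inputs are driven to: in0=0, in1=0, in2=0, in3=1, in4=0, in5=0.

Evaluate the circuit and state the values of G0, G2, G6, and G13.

G0 = 1; G2 = 1; G6 = 0; G13 = 0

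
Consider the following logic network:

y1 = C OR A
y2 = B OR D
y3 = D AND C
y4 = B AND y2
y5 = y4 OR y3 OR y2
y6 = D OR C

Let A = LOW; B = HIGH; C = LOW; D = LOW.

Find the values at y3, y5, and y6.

y3 = LOW  y5 = HIGH  y6 = LOW

y2 = B OR D = HIGH OR LOW = HIGH
y3 = D AND C = LOW AND LOW = LOW
y4 = B AND y2 = HIGH AND HIGH = HIGH
y5 = y4 OR y3 OR y2 = HIGH OR LOW OR HIGH = HIGH
y6 = D OR C = LOW OR LOW = LOW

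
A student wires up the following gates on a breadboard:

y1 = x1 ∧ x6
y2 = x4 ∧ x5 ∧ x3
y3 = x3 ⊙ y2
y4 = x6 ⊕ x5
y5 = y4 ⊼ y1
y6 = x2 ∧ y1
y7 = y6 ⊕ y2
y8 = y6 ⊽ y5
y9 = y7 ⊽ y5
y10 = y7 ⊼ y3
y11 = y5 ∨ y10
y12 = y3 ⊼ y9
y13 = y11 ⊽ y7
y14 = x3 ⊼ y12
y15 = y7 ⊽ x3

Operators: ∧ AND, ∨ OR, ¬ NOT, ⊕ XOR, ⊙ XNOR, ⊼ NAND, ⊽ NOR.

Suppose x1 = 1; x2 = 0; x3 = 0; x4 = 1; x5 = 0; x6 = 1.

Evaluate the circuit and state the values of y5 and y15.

y1 = x1 AND x6 = 1 AND 1 = 1
y2 = x4 AND x5 AND x3 = 1 AND 0 AND 0 = 0
y4 = x6 XOR x5 = 1 XOR 0 = 1
y5 = y4 NAND y1 = 1 NAND 1 = 0
y6 = x2 AND y1 = 0 AND 1 = 0
y7 = y6 XOR y2 = 0 XOR 0 = 0
y15 = y7 NOR x3 = 0 NOR 0 = 1

y5 = 0, y15 = 1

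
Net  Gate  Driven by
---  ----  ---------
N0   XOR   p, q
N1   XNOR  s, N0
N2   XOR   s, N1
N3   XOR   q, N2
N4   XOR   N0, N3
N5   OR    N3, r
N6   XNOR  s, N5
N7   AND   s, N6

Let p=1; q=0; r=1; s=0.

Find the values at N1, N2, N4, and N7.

N1 = 0, N2 = 0, N4 = 1, N7 = 0

N0 = p XOR q = 1 XOR 0 = 1
N1 = s XNOR N0 = 0 XNOR 1 = 0
N2 = s XOR N1 = 0 XOR 0 = 0
N3 = q XOR N2 = 0 XOR 0 = 0
N4 = N0 XOR N3 = 1 XOR 0 = 1
N5 = N3 OR r = 0 OR 1 = 1
N6 = s XNOR N5 = 0 XNOR 1 = 0
N7 = s AND N6 = 0 AND 0 = 0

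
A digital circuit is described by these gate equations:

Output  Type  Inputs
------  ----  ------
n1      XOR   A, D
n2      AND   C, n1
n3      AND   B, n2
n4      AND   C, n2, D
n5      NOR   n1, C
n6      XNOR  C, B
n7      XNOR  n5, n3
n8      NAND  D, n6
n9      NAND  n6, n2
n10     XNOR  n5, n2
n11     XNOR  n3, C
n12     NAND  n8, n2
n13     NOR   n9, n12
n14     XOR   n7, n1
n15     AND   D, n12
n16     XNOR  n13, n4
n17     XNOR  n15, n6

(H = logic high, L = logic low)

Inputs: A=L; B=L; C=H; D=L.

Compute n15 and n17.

n15 = L, n17 = H

n1 = A XOR D = L XOR L = L
n2 = C AND n1 = H AND L = L
n6 = C XNOR B = H XNOR L = L
n8 = D NAND n6 = L NAND L = H
n12 = n8 NAND n2 = H NAND L = H
n15 = D AND n12 = L AND H = L
n17 = n15 XNOR n6 = L XNOR L = H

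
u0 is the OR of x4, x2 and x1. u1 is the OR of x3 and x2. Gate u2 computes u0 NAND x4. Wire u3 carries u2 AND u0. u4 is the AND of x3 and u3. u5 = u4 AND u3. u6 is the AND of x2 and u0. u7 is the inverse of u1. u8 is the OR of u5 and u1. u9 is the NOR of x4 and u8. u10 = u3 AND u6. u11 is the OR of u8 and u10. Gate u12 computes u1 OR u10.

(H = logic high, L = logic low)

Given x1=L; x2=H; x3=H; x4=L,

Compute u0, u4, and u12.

u0 = x4 OR x2 OR x1 = L OR H OR L = H
u1 = x3 OR x2 = H OR H = H
u2 = u0 NAND x4 = H NAND L = H
u3 = u2 AND u0 = H AND H = H
u4 = x3 AND u3 = H AND H = H
u6 = x2 AND u0 = H AND H = H
u10 = u3 AND u6 = H AND H = H
u12 = u1 OR u10 = H OR H = H

u0 = H, u4 = H, u12 = H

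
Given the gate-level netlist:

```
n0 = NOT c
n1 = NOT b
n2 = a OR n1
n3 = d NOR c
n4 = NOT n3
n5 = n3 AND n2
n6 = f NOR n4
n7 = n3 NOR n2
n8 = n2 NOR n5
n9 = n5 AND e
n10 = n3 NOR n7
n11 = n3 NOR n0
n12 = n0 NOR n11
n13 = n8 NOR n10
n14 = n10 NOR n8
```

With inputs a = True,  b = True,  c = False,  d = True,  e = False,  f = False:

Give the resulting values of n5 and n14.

n5 = False  n14 = False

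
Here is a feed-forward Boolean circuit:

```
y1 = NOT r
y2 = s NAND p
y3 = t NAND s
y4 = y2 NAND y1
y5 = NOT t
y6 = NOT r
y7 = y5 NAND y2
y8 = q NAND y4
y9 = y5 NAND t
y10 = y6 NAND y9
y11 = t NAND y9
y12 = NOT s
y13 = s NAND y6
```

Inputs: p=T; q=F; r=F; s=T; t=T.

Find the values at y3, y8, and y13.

y3 = F; y8 = T; y13 = F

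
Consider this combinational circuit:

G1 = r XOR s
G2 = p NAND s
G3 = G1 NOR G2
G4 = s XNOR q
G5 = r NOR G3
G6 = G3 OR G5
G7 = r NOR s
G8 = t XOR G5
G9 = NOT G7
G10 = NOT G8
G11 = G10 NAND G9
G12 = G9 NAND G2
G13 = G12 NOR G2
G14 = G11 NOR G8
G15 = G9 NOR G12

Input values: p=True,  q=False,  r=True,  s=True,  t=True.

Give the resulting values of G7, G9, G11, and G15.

G7 = False, G9 = True, G11 = True, G15 = False

G1 = r XOR s = True XOR True = False
G2 = p NAND s = True NAND True = False
G3 = G1 NOR G2 = False NOR False = True
G5 = r NOR G3 = True NOR True = False
G7 = r NOR s = True NOR True = False
G8 = t XOR G5 = True XOR False = True
G9 = NOT G7 = NOT False = True
G10 = NOT G8 = NOT True = False
G11 = G10 NAND G9 = False NAND True = True
G12 = G9 NAND G2 = True NAND False = True
G15 = G9 NOR G12 = True NOR True = False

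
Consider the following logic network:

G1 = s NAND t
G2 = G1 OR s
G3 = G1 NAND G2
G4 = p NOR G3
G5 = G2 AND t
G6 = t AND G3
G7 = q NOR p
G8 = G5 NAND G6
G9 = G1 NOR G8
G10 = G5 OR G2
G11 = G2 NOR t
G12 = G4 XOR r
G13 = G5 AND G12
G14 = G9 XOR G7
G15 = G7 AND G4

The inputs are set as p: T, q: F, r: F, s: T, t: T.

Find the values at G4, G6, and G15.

G4 = F  G6 = T  G15 = F

G1 = s NAND t = T NAND T = F
G2 = G1 OR s = F OR T = T
G3 = G1 NAND G2 = F NAND T = T
G4 = p NOR G3 = T NOR T = F
G6 = t AND G3 = T AND T = T
G7 = q NOR p = F NOR T = F
G15 = G7 AND G4 = F AND F = F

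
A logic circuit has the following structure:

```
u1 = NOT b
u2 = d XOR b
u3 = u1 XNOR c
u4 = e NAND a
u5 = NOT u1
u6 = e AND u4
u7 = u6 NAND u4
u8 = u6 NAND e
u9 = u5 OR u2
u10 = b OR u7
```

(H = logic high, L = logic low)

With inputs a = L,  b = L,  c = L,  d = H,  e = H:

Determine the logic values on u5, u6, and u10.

u1 = NOT b = NOT L = H
u4 = e NAND a = H NAND L = H
u5 = NOT u1 = NOT H = L
u6 = e AND u4 = H AND H = H
u7 = u6 NAND u4 = H NAND H = L
u10 = b OR u7 = L OR L = L

u5 = L, u6 = H, u10 = L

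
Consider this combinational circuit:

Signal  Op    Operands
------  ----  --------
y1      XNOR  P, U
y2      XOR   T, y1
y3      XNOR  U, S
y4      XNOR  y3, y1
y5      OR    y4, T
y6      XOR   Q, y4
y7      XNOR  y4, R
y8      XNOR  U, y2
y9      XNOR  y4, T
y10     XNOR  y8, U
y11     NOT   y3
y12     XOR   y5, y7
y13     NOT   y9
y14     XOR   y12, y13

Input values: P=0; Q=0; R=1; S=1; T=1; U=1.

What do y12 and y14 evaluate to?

y12 = 1, y14 = 0

y1 = P XNOR U = 0 XNOR 1 = 0
y3 = U XNOR S = 1 XNOR 1 = 1
y4 = y3 XNOR y1 = 1 XNOR 0 = 0
y5 = y4 OR T = 0 OR 1 = 1
y7 = y4 XNOR R = 0 XNOR 1 = 0
y9 = y4 XNOR T = 0 XNOR 1 = 0
y12 = y5 XOR y7 = 1 XOR 0 = 1
y13 = NOT y9 = NOT 0 = 1
y14 = y12 XOR y13 = 1 XOR 1 = 0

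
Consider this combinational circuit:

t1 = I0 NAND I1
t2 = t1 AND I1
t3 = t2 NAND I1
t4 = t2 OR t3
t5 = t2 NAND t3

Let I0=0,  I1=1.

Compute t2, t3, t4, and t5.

t2 = 1, t3 = 0, t4 = 1, t5 = 1

t1 = I0 NAND I1 = 0 NAND 1 = 1
t2 = t1 AND I1 = 1 AND 1 = 1
t3 = t2 NAND I1 = 1 NAND 1 = 0
t4 = t2 OR t3 = 1 OR 0 = 1
t5 = t2 NAND t3 = 1 NAND 0 = 1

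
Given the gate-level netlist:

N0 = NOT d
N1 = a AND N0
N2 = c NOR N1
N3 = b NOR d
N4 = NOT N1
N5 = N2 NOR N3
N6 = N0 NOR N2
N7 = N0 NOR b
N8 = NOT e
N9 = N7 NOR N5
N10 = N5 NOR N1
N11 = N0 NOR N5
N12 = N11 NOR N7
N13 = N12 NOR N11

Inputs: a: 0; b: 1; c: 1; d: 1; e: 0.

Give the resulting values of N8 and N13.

N8 = 1, N13 = 0

N0 = NOT d = NOT 1 = 0
N1 = a AND N0 = 0 AND 0 = 0
N2 = c NOR N1 = 1 NOR 0 = 0
N3 = b NOR d = 1 NOR 1 = 0
N5 = N2 NOR N3 = 0 NOR 0 = 1
N7 = N0 NOR b = 0 NOR 1 = 0
N8 = NOT e = NOT 0 = 1
N11 = N0 NOR N5 = 0 NOR 1 = 0
N12 = N11 NOR N7 = 0 NOR 0 = 1
N13 = N12 NOR N11 = 1 NOR 0 = 0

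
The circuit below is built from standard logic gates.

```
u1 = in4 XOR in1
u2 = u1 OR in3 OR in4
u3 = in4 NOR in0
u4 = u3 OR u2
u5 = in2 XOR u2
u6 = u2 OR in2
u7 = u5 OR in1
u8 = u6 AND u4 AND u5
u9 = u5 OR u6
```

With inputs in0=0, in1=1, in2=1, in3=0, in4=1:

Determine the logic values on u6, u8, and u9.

u1 = in4 XOR in1 = 1 XOR 1 = 0
u2 = u1 OR in3 OR in4 = 0 OR 0 OR 1 = 1
u3 = in4 NOR in0 = 1 NOR 0 = 0
u4 = u3 OR u2 = 0 OR 1 = 1
u5 = in2 XOR u2 = 1 XOR 1 = 0
u6 = u2 OR in2 = 1 OR 1 = 1
u8 = u6 AND u4 AND u5 = 1 AND 1 AND 0 = 0
u9 = u5 OR u6 = 0 OR 1 = 1

u6 = 1  u8 = 0  u9 = 1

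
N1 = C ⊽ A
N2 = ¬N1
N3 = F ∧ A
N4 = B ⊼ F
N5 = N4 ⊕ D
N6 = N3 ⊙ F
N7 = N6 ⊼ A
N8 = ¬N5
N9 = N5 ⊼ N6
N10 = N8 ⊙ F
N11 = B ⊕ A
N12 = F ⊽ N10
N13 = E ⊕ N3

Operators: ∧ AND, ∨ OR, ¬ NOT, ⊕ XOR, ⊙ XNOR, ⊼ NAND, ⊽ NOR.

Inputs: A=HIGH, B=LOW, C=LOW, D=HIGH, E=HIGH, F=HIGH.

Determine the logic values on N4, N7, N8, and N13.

N4 = HIGH, N7 = LOW, N8 = HIGH, N13 = LOW

N3 = F AND A = HIGH AND HIGH = HIGH
N4 = B NAND F = LOW NAND HIGH = HIGH
N5 = N4 XOR D = HIGH XOR HIGH = LOW
N6 = N3 XNOR F = HIGH XNOR HIGH = HIGH
N7 = N6 NAND A = HIGH NAND HIGH = LOW
N8 = NOT N5 = NOT LOW = HIGH
N13 = E XOR N3 = HIGH XOR HIGH = LOW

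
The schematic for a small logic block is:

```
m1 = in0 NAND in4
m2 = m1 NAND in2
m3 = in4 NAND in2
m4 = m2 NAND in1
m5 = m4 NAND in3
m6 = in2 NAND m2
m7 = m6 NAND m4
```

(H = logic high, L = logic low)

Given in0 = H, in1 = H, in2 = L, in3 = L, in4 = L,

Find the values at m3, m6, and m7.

m3 = H, m6 = H, m7 = H

m1 = in0 NAND in4 = H NAND L = H
m2 = m1 NAND in2 = H NAND L = H
m3 = in4 NAND in2 = L NAND L = H
m4 = m2 NAND in1 = H NAND H = L
m6 = in2 NAND m2 = L NAND H = H
m7 = m6 NAND m4 = H NAND L = H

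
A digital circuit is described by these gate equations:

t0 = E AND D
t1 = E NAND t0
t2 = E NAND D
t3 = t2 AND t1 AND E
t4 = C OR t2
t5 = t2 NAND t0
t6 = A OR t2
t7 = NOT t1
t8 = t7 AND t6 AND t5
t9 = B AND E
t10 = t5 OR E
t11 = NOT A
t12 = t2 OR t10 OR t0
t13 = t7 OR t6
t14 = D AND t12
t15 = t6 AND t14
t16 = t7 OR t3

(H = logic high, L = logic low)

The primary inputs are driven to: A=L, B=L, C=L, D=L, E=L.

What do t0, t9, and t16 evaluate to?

t0 = L, t9 = L, t16 = L

t0 = E AND D = L AND L = L
t1 = E NAND t0 = L NAND L = H
t2 = E NAND D = L NAND L = H
t3 = t2 AND t1 AND E = H AND H AND L = L
t7 = NOT t1 = NOT H = L
t9 = B AND E = L AND L = L
t16 = t7 OR t3 = L OR L = L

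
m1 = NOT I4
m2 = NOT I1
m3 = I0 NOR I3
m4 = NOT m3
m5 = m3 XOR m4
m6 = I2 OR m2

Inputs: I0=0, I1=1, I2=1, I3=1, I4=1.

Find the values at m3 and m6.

m3 = 0  m6 = 1

m2 = NOT I1 = NOT 1 = 0
m3 = I0 NOR I3 = 0 NOR 1 = 0
m6 = I2 OR m2 = 1 OR 0 = 1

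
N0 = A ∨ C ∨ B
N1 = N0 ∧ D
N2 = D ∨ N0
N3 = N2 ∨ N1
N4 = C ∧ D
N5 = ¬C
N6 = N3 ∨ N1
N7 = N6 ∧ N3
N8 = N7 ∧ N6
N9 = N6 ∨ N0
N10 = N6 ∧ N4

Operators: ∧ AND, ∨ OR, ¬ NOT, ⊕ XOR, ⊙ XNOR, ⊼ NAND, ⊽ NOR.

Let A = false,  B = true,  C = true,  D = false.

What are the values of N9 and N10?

N9 = true  N10 = false

N0 = A OR C OR B = false OR true OR true = true
N1 = N0 AND D = true AND false = false
N2 = D OR N0 = false OR true = true
N3 = N2 OR N1 = true OR false = true
N4 = C AND D = true AND false = false
N6 = N3 OR N1 = true OR false = true
N9 = N6 OR N0 = true OR true = true
N10 = N6 AND N4 = true AND false = false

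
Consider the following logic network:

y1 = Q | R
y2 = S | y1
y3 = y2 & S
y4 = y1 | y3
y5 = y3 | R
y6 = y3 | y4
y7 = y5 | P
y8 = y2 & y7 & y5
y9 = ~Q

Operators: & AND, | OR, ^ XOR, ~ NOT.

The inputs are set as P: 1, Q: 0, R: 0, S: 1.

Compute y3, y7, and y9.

y3 = 1  y7 = 1  y9 = 1

y1 = Q OR R = 0 OR 0 = 0
y2 = S OR y1 = 1 OR 0 = 1
y3 = y2 AND S = 1 AND 1 = 1
y5 = y3 OR R = 1 OR 0 = 1
y7 = y5 OR P = 1 OR 1 = 1
y9 = NOT Q = NOT 0 = 1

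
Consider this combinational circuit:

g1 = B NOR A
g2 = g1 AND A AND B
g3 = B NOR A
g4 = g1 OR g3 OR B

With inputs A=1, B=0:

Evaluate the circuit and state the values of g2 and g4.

g1 = B NOR A = 0 NOR 1 = 0
g2 = g1 AND A AND B = 0 AND 1 AND 0 = 0
g3 = B NOR A = 0 NOR 1 = 0
g4 = g1 OR g3 OR B = 0 OR 0 OR 0 = 0

g2 = 0  g4 = 0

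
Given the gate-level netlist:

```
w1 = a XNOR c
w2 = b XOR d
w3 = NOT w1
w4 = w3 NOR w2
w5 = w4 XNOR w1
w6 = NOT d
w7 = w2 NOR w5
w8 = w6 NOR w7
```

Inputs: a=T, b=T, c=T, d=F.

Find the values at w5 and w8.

w5 = F, w8 = F

w1 = a XNOR c = T XNOR T = T
w2 = b XOR d = T XOR F = T
w3 = NOT w1 = NOT T = F
w4 = w3 NOR w2 = F NOR T = F
w5 = w4 XNOR w1 = F XNOR T = F
w6 = NOT d = NOT F = T
w7 = w2 NOR w5 = T NOR F = F
w8 = w6 NOR w7 = T NOR F = F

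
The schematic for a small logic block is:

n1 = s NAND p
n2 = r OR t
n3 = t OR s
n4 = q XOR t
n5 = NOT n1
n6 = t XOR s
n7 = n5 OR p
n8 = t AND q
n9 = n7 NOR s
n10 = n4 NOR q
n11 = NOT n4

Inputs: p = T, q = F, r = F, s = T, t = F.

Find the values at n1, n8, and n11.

n1 = F, n8 = F, n11 = T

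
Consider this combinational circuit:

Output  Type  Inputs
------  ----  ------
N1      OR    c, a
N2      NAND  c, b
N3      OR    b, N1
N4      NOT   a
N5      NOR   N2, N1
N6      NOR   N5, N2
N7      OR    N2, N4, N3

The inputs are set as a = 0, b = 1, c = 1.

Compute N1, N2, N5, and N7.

N1 = c OR a = 1 OR 0 = 1
N2 = c NAND b = 1 NAND 1 = 0
N3 = b OR N1 = 1 OR 1 = 1
N4 = NOT a = NOT 0 = 1
N5 = N2 NOR N1 = 0 NOR 1 = 0
N7 = N2 OR N4 OR N3 = 0 OR 1 OR 1 = 1

N1 = 1; N2 = 0; N5 = 0; N7 = 1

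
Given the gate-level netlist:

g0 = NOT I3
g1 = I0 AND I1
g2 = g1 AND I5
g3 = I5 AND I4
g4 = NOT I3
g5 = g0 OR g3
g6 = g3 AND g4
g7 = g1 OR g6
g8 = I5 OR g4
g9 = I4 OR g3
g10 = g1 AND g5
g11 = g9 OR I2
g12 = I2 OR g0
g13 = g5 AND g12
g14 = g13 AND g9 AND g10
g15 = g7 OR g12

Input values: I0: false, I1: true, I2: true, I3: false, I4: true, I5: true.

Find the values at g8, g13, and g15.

g0 = NOT I3 = NOT false = true
g1 = I0 AND I1 = false AND true = false
g3 = I5 AND I4 = true AND true = true
g4 = NOT I3 = NOT false = true
g5 = g0 OR g3 = true OR true = true
g6 = g3 AND g4 = true AND true = true
g7 = g1 OR g6 = false OR true = true
g8 = I5 OR g4 = true OR true = true
g12 = I2 OR g0 = true OR true = true
g13 = g5 AND g12 = true AND true = true
g15 = g7 OR g12 = true OR true = true

g8 = true  g13 = true  g15 = true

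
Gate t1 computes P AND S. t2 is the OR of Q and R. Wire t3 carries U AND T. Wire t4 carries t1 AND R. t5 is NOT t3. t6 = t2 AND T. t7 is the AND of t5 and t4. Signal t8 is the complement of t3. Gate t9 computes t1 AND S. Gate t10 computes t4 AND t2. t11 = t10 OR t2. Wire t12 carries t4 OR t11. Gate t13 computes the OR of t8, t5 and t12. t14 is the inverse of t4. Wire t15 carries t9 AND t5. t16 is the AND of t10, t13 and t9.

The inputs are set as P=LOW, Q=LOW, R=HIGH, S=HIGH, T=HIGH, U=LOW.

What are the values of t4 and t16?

t4 = LOW, t16 = LOW

t1 = P AND S = LOW AND HIGH = LOW
t2 = Q OR R = LOW OR HIGH = HIGH
t3 = U AND T = LOW AND HIGH = LOW
t4 = t1 AND R = LOW AND HIGH = LOW
t5 = NOT t3 = NOT LOW = HIGH
t8 = NOT t3 = NOT LOW = HIGH
t9 = t1 AND S = LOW AND HIGH = LOW
t10 = t4 AND t2 = LOW AND HIGH = LOW
t11 = t10 OR t2 = LOW OR HIGH = HIGH
t12 = t4 OR t11 = LOW OR HIGH = HIGH
t13 = t8 OR t5 OR t12 = HIGH OR HIGH OR HIGH = HIGH
t16 = t10 AND t13 AND t9 = LOW AND HIGH AND LOW = LOW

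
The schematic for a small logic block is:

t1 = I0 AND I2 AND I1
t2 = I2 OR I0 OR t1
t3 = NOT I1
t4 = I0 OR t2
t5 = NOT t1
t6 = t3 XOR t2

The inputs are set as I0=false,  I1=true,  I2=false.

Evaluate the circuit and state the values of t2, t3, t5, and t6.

t2 = false; t3 = false; t5 = true; t6 = false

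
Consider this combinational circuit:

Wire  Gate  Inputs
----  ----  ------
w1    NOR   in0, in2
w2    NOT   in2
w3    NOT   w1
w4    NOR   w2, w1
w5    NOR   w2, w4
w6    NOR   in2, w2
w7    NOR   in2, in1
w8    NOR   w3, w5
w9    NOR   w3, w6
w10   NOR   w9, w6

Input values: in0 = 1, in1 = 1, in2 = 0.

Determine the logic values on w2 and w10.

w2 = 1, w10 = 1

w1 = in0 NOR in2 = 1 NOR 0 = 0
w2 = NOT in2 = NOT 0 = 1
w3 = NOT w1 = NOT 0 = 1
w6 = in2 NOR w2 = 0 NOR 1 = 0
w9 = w3 NOR w6 = 1 NOR 0 = 0
w10 = w9 NOR w6 = 0 NOR 0 = 1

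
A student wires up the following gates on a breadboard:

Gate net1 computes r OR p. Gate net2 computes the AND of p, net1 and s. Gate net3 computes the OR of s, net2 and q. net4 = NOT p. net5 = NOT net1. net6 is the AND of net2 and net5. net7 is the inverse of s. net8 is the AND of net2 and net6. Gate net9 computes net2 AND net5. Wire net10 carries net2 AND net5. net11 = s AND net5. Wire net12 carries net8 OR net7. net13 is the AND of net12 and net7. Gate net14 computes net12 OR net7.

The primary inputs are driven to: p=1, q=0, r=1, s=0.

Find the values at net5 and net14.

net5 = 0  net14 = 1

net1 = r OR p = 1 OR 1 = 1
net2 = p AND net1 AND s = 1 AND 1 AND 0 = 0
net5 = NOT net1 = NOT 1 = 0
net6 = net2 AND net5 = 0 AND 0 = 0
net7 = NOT s = NOT 0 = 1
net8 = net2 AND net6 = 0 AND 0 = 0
net12 = net8 OR net7 = 0 OR 1 = 1
net14 = net12 OR net7 = 1 OR 1 = 1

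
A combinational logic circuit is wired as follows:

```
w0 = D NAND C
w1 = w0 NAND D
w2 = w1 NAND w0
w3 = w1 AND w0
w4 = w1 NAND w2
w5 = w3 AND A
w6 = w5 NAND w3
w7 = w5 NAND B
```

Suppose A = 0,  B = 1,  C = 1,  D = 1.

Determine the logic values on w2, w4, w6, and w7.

w2 = 1  w4 = 0  w6 = 1  w7 = 1

w0 = D NAND C = 1 NAND 1 = 0
w1 = w0 NAND D = 0 NAND 1 = 1
w2 = w1 NAND w0 = 1 NAND 0 = 1
w3 = w1 AND w0 = 1 AND 0 = 0
w4 = w1 NAND w2 = 1 NAND 1 = 0
w5 = w3 AND A = 0 AND 0 = 0
w6 = w5 NAND w3 = 0 NAND 0 = 1
w7 = w5 NAND B = 0 NAND 1 = 1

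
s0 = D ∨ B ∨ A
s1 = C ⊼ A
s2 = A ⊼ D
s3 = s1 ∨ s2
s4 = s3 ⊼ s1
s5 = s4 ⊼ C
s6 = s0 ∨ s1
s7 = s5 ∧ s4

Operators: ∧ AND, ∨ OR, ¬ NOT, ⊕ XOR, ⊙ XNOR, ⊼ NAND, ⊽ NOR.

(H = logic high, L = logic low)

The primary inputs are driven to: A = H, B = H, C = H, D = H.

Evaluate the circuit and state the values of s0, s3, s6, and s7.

s0 = D OR B OR A = H OR H OR H = H
s1 = C NAND A = H NAND H = L
s2 = A NAND D = H NAND H = L
s3 = s1 OR s2 = L OR L = L
s4 = s3 NAND s1 = L NAND L = H
s5 = s4 NAND C = H NAND H = L
s6 = s0 OR s1 = H OR L = H
s7 = s5 AND s4 = L AND H = L

s0 = H; s3 = L; s6 = H; s7 = L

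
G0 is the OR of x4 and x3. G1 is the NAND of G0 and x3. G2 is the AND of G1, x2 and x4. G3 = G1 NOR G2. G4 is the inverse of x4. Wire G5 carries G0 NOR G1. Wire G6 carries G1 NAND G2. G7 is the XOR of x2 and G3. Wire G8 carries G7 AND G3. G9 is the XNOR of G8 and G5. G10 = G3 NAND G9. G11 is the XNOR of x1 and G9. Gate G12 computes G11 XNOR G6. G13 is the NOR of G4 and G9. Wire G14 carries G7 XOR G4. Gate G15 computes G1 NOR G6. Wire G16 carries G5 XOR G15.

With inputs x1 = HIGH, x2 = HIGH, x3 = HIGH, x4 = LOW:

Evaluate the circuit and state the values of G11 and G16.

G0 = x4 OR x3 = LOW OR HIGH = HIGH
G1 = G0 NAND x3 = HIGH NAND HIGH = LOW
G2 = G1 AND x2 AND x4 = LOW AND HIGH AND LOW = LOW
G3 = G1 NOR G2 = LOW NOR LOW = HIGH
G5 = G0 NOR G1 = HIGH NOR LOW = LOW
G6 = G1 NAND G2 = LOW NAND LOW = HIGH
G7 = x2 XOR G3 = HIGH XOR HIGH = LOW
G8 = G7 AND G3 = LOW AND HIGH = LOW
G9 = G8 XNOR G5 = LOW XNOR LOW = HIGH
G11 = x1 XNOR G9 = HIGH XNOR HIGH = HIGH
G15 = G1 NOR G6 = LOW NOR HIGH = LOW
G16 = G5 XOR G15 = LOW XOR LOW = LOW

G11 = HIGH  G16 = LOW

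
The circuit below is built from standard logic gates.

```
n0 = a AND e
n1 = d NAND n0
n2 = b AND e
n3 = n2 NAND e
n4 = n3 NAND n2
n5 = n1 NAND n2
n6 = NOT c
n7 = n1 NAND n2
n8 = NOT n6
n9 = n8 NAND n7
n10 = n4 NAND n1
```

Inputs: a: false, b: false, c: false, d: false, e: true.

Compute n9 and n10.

n9 = true  n10 = false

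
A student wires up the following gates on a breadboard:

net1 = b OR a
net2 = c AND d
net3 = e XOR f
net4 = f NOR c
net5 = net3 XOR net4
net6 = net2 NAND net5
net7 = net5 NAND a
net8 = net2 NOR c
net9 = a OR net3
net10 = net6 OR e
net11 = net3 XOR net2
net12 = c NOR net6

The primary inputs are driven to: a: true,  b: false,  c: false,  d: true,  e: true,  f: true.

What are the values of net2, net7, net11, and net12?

net2 = c AND d = false AND true = false
net3 = e XOR f = true XOR true = false
net4 = f NOR c = true NOR false = false
net5 = net3 XOR net4 = false XOR false = false
net6 = net2 NAND net5 = false NAND false = true
net7 = net5 NAND a = false NAND true = true
net11 = net3 XOR net2 = false XOR false = false
net12 = c NOR net6 = false NOR true = false

net2 = false, net7 = true, net11 = false, net12 = false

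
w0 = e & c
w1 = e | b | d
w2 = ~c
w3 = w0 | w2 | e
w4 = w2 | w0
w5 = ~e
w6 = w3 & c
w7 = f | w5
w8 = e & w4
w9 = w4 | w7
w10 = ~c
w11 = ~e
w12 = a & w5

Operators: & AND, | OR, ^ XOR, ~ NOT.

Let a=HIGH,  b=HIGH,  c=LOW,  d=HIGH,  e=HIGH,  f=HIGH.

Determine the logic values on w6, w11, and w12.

w6 = LOW  w11 = LOW  w12 = LOW

w0 = e AND c = HIGH AND LOW = LOW
w2 = NOT c = NOT LOW = HIGH
w3 = w0 OR w2 OR e = LOW OR HIGH OR HIGH = HIGH
w5 = NOT e = NOT HIGH = LOW
w6 = w3 AND c = HIGH AND LOW = LOW
w11 = NOT e = NOT HIGH = LOW
w12 = a AND w5 = HIGH AND LOW = LOW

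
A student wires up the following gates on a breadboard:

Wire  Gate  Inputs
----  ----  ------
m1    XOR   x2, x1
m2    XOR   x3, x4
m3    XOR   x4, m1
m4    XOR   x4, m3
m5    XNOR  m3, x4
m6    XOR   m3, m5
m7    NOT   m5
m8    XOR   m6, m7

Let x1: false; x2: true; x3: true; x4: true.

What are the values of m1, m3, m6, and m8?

m1 = x2 XOR x1 = true XOR false = true
m3 = x4 XOR m1 = true XOR true = false
m5 = m3 XNOR x4 = false XNOR true = false
m6 = m3 XOR m5 = false XOR false = false
m7 = NOT m5 = NOT false = true
m8 = m6 XOR m7 = false XOR true = true

m1 = true  m3 = false  m6 = false  m8 = true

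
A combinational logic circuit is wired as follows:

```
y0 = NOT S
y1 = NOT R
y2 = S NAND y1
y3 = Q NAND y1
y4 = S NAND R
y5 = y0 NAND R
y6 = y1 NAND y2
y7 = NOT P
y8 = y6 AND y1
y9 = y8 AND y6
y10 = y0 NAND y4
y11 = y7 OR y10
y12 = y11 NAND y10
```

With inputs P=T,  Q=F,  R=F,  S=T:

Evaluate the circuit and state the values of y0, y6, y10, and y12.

y0 = NOT S = NOT T = F
y1 = NOT R = NOT F = T
y2 = S NAND y1 = T NAND T = F
y4 = S NAND R = T NAND F = T
y6 = y1 NAND y2 = T NAND F = T
y7 = NOT P = NOT T = F
y10 = y0 NAND y4 = F NAND T = T
y11 = y7 OR y10 = F OR T = T
y12 = y11 NAND y10 = T NAND T = F

y0 = F, y6 = T, y10 = T, y12 = F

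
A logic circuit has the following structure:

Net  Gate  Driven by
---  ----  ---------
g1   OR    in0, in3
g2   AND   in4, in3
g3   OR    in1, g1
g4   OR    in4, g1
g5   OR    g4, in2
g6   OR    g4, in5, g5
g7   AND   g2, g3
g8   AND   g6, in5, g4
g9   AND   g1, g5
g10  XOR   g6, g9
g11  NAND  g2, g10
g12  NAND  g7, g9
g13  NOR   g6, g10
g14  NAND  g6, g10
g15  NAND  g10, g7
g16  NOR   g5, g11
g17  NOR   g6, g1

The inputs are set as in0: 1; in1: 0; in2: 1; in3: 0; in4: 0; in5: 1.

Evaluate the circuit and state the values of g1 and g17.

g1 = 1, g17 = 0

g1 = in0 OR in3 = 1 OR 0 = 1
g4 = in4 OR g1 = 0 OR 1 = 1
g5 = g4 OR in2 = 1 OR 1 = 1
g6 = g4 OR in5 OR g5 = 1 OR 1 OR 1 = 1
g17 = g6 NOR g1 = 1 NOR 1 = 0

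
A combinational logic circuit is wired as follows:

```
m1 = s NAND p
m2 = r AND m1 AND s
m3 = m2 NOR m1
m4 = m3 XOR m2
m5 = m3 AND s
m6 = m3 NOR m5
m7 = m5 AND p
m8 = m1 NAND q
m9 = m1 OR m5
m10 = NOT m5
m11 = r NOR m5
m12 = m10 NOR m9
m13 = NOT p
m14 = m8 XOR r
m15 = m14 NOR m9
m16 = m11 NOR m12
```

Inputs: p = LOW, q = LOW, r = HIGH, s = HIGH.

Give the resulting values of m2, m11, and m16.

m1 = s NAND p = HIGH NAND LOW = HIGH
m2 = r AND m1 AND s = HIGH AND HIGH AND HIGH = HIGH
m3 = m2 NOR m1 = HIGH NOR HIGH = LOW
m5 = m3 AND s = LOW AND HIGH = LOW
m9 = m1 OR m5 = HIGH OR LOW = HIGH
m10 = NOT m5 = NOT LOW = HIGH
m11 = r NOR m5 = HIGH NOR LOW = LOW
m12 = m10 NOR m9 = HIGH NOR HIGH = LOW
m16 = m11 NOR m12 = LOW NOR LOW = HIGH

m2 = HIGH, m11 = LOW, m16 = HIGH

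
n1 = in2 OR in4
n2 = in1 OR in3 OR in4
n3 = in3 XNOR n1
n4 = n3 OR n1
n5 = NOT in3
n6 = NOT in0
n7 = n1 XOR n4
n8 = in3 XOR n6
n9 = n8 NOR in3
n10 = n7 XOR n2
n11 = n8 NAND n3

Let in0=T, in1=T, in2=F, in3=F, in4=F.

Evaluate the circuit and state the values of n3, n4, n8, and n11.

n1 = in2 OR in4 = F OR F = F
n3 = in3 XNOR n1 = F XNOR F = T
n4 = n3 OR n1 = T OR F = T
n6 = NOT in0 = NOT T = F
n8 = in3 XOR n6 = F XOR F = F
n11 = n8 NAND n3 = F NAND T = T

n3 = T, n4 = T, n8 = F, n11 = T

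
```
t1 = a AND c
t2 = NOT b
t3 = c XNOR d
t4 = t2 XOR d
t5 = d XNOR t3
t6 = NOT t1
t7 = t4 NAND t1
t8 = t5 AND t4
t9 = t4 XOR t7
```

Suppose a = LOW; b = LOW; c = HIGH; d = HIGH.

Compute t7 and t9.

t1 = a AND c = LOW AND HIGH = LOW
t2 = NOT b = NOT LOW = HIGH
t4 = t2 XOR d = HIGH XOR HIGH = LOW
t7 = t4 NAND t1 = LOW NAND LOW = HIGH
t9 = t4 XOR t7 = LOW XOR HIGH = HIGH

t7 = HIGH; t9 = HIGH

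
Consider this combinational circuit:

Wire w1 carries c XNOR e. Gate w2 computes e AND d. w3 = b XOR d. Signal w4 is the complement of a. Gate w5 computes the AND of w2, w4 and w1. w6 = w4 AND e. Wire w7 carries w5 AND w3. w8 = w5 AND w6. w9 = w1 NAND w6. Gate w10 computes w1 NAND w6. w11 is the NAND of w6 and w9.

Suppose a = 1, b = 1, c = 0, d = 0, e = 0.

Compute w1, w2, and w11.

w1 = c XNOR e = 0 XNOR 0 = 1
w2 = e AND d = 0 AND 0 = 0
w4 = NOT a = NOT 1 = 0
w6 = w4 AND e = 0 AND 0 = 0
w9 = w1 NAND w6 = 1 NAND 0 = 1
w11 = w6 NAND w9 = 0 NAND 1 = 1

w1 = 1, w2 = 0, w11 = 1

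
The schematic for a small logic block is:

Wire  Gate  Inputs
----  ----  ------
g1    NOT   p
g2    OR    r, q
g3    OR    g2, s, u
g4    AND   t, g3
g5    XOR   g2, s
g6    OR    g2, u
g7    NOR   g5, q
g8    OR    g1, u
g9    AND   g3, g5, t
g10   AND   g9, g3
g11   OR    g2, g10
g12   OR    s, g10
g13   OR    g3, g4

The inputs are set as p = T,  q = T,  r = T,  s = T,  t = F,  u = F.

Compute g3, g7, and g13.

g3 = T  g7 = F  g13 = T

g2 = r OR q = T OR T = T
g3 = g2 OR s OR u = T OR T OR F = T
g4 = t AND g3 = F AND T = F
g5 = g2 XOR s = T XOR T = F
g7 = g5 NOR q = F NOR T = F
g13 = g3 OR g4 = T OR F = T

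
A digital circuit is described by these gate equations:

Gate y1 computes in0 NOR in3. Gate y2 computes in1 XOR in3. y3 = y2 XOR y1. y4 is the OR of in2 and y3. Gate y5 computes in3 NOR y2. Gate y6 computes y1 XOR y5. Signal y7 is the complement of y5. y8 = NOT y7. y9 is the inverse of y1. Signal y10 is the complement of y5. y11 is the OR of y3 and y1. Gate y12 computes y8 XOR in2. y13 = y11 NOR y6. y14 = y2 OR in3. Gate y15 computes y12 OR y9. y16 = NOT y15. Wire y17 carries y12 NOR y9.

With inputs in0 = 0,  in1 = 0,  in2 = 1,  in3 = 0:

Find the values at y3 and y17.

y1 = in0 NOR in3 = 0 NOR 0 = 1
y2 = in1 XOR in3 = 0 XOR 0 = 0
y3 = y2 XOR y1 = 0 XOR 1 = 1
y5 = in3 NOR y2 = 0 NOR 0 = 1
y7 = NOT y5 = NOT 1 = 0
y8 = NOT y7 = NOT 0 = 1
y9 = NOT y1 = NOT 1 = 0
y12 = y8 XOR in2 = 1 XOR 1 = 0
y17 = y12 NOR y9 = 0 NOR 0 = 1

y3 = 1; y17 = 1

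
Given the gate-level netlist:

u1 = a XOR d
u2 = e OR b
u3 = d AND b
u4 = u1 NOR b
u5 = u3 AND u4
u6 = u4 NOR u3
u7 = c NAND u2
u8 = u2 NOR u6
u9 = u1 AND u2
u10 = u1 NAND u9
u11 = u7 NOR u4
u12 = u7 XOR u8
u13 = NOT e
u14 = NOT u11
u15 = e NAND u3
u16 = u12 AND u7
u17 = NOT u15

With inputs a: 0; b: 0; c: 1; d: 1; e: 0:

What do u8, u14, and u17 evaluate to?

u8 = 0  u14 = 1  u17 = 0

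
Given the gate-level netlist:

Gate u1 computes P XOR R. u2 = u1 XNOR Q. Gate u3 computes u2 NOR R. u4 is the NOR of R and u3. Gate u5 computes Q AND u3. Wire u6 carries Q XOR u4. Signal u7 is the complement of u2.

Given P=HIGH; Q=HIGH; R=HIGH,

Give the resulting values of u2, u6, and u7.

u1 = P XOR R = HIGH XOR HIGH = LOW
u2 = u1 XNOR Q = LOW XNOR HIGH = LOW
u3 = u2 NOR R = LOW NOR HIGH = LOW
u4 = R NOR u3 = HIGH NOR LOW = LOW
u6 = Q XOR u4 = HIGH XOR LOW = HIGH
u7 = NOT u2 = NOT LOW = HIGH

u2 = LOW; u6 = HIGH; u7 = HIGH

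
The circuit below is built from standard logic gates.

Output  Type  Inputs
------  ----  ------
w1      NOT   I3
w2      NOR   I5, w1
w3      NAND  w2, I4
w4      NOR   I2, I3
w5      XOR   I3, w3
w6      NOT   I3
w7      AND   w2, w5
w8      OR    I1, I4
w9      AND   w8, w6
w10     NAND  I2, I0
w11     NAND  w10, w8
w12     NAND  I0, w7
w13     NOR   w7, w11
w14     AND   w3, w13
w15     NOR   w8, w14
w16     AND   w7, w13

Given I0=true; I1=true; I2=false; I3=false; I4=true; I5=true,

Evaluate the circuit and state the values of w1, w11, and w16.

w1 = true  w11 = false  w16 = false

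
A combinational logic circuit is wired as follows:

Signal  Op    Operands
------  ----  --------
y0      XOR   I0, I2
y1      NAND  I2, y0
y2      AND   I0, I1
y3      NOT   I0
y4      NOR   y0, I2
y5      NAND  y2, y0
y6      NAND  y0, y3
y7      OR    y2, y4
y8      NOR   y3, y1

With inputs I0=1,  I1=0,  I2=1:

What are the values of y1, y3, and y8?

y0 = I0 XOR I2 = 1 XOR 1 = 0
y1 = I2 NAND y0 = 1 NAND 0 = 1
y3 = NOT I0 = NOT 1 = 0
y8 = y3 NOR y1 = 0 NOR 1 = 0

y1 = 1  y3 = 0  y8 = 0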